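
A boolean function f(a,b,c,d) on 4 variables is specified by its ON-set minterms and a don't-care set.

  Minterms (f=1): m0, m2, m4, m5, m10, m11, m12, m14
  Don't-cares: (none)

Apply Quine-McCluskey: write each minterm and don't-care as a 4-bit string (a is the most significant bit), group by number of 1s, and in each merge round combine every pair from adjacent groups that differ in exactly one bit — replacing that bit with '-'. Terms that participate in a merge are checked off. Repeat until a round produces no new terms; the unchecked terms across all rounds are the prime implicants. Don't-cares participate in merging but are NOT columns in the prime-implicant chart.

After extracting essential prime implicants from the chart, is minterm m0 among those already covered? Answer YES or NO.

[col 0] 0000*, 0010*, 0100*, 0101*, 1010*, 1011*, 1100*, 1110*
[col 1] -010, -100, 0-00, 00-0, 010-, 1-10, 101-, 11-0
Prime implicants: -010, -100, 0-00, 00-0, 010-, 1-10, 101-, 11-0
PI chart (minterm → PIs covering it):
  0 | 0-00,00-0
  2 | -010,00-0
  4 | -100,0-00,010-
  5 | 010-  (sole → essential)
  10 | -010,1-10,101-
  11 | 101-  (sole → essential)
  12 | -100,11-0
  14 | 1-10,11-0
Essential prime implicants: 010-, 101-

NO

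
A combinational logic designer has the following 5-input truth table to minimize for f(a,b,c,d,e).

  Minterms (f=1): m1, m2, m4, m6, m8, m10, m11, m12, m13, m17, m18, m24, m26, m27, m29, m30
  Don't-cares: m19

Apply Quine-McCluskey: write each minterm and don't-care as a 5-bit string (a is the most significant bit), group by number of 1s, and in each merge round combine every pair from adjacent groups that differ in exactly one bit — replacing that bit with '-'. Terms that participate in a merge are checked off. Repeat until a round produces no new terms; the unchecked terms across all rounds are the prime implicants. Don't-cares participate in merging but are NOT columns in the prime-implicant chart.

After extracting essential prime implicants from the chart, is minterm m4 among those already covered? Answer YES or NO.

[col 0] 00001*, 00010*, 00100*, 00110*, 01000*, 01010*, 01011*, 01100*, 01101*, 10001*, 10010*, 10011*, 11000*, 11010*, 11011*, 11101*, 11110*
[col 1] -0001, -0010*, -1000*, -1010*, -1011*, -1101, 0-010*, 0-100, 00-10, 001-0, 01-00, 010-0*, 0101-*, 0110-, 1-010*, 1-011*, 100-1, 1001-*, 11-10, 110-0*, 1101-*
[col 2] --010, -10-0, -101-, 1-01-
Prime implicants: --010, -0001, -10-0, -101-, -1101, 0-100, 00-10, 001-0, 01-00, 0110-, 1-01-, 100-1, 11-10
PI chart (minterm → PIs covering it):
  1 | -0001  (sole → essential)
  2 | --010,00-10
  4 | 0-100,001-0
  6 | 00-10,001-0
  8 | -10-0,01-00
  10 | --010,-10-0,-101-
  11 | -101-  (sole → essential)
  12 | 0-100,01-00,0110-
  13 | -1101,0110-
  17 | -0001,100-1
  18 | --010,1-01-
  24 | -10-0  (sole → essential)
  26 | --010,-10-0,-101-,1-01-,11-10
  27 | -101-,1-01-
  29 | -1101  (sole → essential)
  30 | 11-10  (sole → essential)
Essential prime implicants: -0001, -10-0, -101-, -1101, 11-10

NO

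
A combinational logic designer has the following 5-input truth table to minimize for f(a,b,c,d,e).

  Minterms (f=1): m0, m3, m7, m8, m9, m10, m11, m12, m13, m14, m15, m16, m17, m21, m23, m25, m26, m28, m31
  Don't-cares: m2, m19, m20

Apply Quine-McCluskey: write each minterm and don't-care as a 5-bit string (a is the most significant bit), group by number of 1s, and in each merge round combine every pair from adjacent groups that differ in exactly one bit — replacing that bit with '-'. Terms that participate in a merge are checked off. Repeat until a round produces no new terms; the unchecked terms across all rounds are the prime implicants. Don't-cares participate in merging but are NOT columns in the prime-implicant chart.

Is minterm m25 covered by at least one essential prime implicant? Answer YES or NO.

[col 0] 00000*, 00010*, 00011*, 00111*, 01000*, 01001*, 01010*, 01011*, 01100*, 01101*, 01110*, 01111*, 10000*, 10001*, 10011*, 10100*, 10101*, 10111*, 11001*, 11010*, 11100*, 11111*
[col 1] -0000, -0011*, -0111*, -1001, -1010, -1100, -1111*, 0-000*, 0-010*, 0-011*, 0-111*, 00-11*, 000-0*, 0001-*, 01-00*, 01-01*, 01-10*, 01-11*, 010-0*, 010-1*, 0100-*, 0101-*, 011-0*, 011-1*, 0110-*, 0111-*, 1-001, 1-100, 1-111*, 10-00*, 10-01*, 10-11*, 100-1*, 1000-*, 101-1*, 1010-*
[col 2] --111, -0-11, 0--11, 0-0-0, 0-01-, 01--0*, 01--1*, 01-0-*, 01-1-*, 010--*, 011--*, 10--1, 10-0-
[col 3] 01---
Prime implicants: --111, -0-11, -0000, -1001, -1010, -1100, 0--11, 0-0-0, 0-01-, 01---, 1-001, 1-100, 10--1, 10-0-
PI chart (minterm → PIs covering it):
  0 | -0000,0-0-0
  3 | -0-11,0--11,0-01-
  7 | --111,-0-11,0--11
  8 | 0-0-0,01---
  9 | -1001,01---
  10 | -1010,0-0-0,0-01-,01---
  11 | 0--11,0-01-,01---
  12 | -1100,01---
  13 | 01---  (sole → essential)
  14 | 01---  (sole → essential)
  15 | --111,0--11,01---
  16 | -0000,10-0-
  17 | 1-001,10--1,10-0-
  21 | 10--1,10-0-
  23 | --111,-0-11,10--1
  25 | -1001,1-001
  26 | -1010  (sole → essential)
  28 | -1100,1-100
  31 | --111  (sole → essential)
Essential prime implicants: --111, -1010, 01---

NO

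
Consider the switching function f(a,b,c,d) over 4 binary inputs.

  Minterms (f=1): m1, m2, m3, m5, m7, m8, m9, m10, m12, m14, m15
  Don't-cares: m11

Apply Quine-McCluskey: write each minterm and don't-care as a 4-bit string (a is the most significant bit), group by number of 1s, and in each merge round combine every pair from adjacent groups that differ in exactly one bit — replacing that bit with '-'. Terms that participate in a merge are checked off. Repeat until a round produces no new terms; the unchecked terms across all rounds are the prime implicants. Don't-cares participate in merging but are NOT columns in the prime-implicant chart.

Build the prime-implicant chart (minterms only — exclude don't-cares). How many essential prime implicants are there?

3

size-2^0 implicants → 0001(✓)  0010(✓)  0011(✓)  0101(✓)  0111(✓)  1000(✓)  1001(✓)  1010(✓)  1011(✓)  1100(✓)  1110(✓)  1111(✓)
size-2^1 implicants → -001(✓)  -010(✓)  -011(✓)  -111(✓)  0-01(✓)  0-11(✓)  00-1(✓)  001-(✓)  01-1(✓)  1-00(✓)  1-10(✓)  1-11(✓)  10-0(✓)  10-1(✓)  100-(✓)  101-(✓)  11-0(✓)  111-(✓)
size-2^2 implicants → --11  -0-1  -01-  0--1  1--0  1-1-  10--
Unchecked terms (primes): --11, -0-1, -01-, 0--1, 1--0, 1-1-, 10--
Minterm coverage:
  m1 ⊆ -0-1,0--1
  m2 ⊆ -01- [E]
  m3 ⊆ --11,-0-1,-01-,0--1
  m5 ⊆ 0--1 [E]
  m7 ⊆ --11,0--1
  m8 ⊆ 1--0,10--
  m9 ⊆ -0-1,10--
  m10 ⊆ -01-,1--0,1-1-,10--
  m12 ⊆ 1--0 [E]
  m14 ⊆ 1--0,1-1-
  m15 ⊆ --11,1-1-
E = {-01-, 0--1, 1--0}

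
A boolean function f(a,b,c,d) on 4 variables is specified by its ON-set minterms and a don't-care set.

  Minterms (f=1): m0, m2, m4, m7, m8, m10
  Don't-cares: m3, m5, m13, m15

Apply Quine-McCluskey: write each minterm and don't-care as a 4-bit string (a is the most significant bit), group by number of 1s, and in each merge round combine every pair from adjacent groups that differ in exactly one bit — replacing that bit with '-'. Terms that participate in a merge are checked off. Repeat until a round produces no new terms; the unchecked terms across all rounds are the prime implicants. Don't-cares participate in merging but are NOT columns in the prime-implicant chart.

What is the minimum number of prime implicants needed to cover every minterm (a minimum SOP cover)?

Round 0: 0000✓ 0010✓ 0011✓ 0100✓ 0101✓ 0111✓ 1000✓ 1010✓ 1101✓ 1111✓
Round 1: -000✓ -010✓ -101✓ -111✓ 0-00 0-11 00-0✓ 001- 01-1✓ 010- 10-0✓ 11-1✓
Round 2: -0-0 -1-1
PIs = {-0-0, -1-1, 0-00, 0-11, 001-, 010-}
Coverage chart:
  m0: -0-0,0-00
  m2: -0-0,001-
  m4: 0-00,010-
  m7: -1-1,0-11
  m8: -0-0 ←essential
  m10: -0-0 ←essential
Essential: -0-0
Petrick residual → -1-1, 0-00
Min cover (3 terms): b'd' + bd + a'c'd'

3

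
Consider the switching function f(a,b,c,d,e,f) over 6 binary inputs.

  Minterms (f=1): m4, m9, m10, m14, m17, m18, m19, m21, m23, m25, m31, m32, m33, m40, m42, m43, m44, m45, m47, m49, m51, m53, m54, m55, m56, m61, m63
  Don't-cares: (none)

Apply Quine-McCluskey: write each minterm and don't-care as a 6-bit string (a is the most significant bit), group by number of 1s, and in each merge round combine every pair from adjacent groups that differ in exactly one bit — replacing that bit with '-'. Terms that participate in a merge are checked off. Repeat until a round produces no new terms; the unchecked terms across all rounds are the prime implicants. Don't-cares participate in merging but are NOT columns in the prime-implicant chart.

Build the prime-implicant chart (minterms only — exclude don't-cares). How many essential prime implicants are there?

[col 0] 000100, 001001*, 001010*, 001110*, 010001*, 010010*, 010011*, 010101*, 010111*, 011001*, 011111*, 100000*, 100001*, 101000*, 101010*, 101011*, 101100*, 101101*, 101111*, 110001*, 110011*, 110101*, 110110*, 110111*, 111000*, 111101*, 111111*
[col 1] -01010, -10001*, -10011*, -10101*, -10111*, -11111*, 0-1001, 001-10, 01-001, 01-111*, 010-01*, 010-11*, 0100-1*, 01001-, 0101-1*, 1-0001, 1-1000, 1-1101*, 1-1111*, 10-000, 10000-, 101-00, 101-11, 1010-0, 10101-, 1011-1*, 10110-, 11-101*, 11-111*, 110-01*, 110-11*, 1100-1*, 1101-1*, 11011-, 1111-1*
[col 2] -1-111, -10-01*, -10-11*, -100-1*, -101-1*, 010--1*, 1-11-1, 11-1-1, 110--1*
[col 3] -10--1
Prime implicants: -01010, -1-111, -10--1, 0-1001, 000100, 001-10, 01-001, 01001-, 1-0001, 1-1000, 1-11-1, 10-000, 10000-, 101-00, 101-11, 1010-0, 10101-, 10110-, 11-1-1, 11011-
PI chart (minterm → PIs covering it):
  4 | 000100  (sole → essential)
  9 | 0-1001  (sole → essential)
  10 | -01010,001-10
  14 | 001-10  (sole → essential)
  17 | -10--1,01-001
  18 | 01001-  (sole → essential)
  19 | -10--1,01001-
  21 | -10--1  (sole → essential)
  23 | -1-111,-10--1
  25 | 0-1001,01-001
  31 | -1-111  (sole → essential)
  32 | 10-000,10000-
  33 | 1-0001,10000-
  40 | 1-1000,10-000,101-00,1010-0
  42 | -01010,1010-0,10101-
  43 | 101-11,10101-
  44 | 101-00,10110-
  45 | 1-11-1,10110-
  47 | 1-11-1,101-11
  49 | -10--1,1-0001
  51 | -10--1  (sole → essential)
  53 | -10--1,11-1-1
  54 | 11011-  (sole → essential)
  55 | -1-111,-10--1,11-1-1,11011-
  56 | 1-1000  (sole → essential)
  61 | 1-11-1,11-1-1
  63 | -1-111,1-11-1,11-1-1
Essential prime implicants: -1-111, -10--1, 0-1001, 000100, 001-10, 01001-, 1-1000, 11011-

8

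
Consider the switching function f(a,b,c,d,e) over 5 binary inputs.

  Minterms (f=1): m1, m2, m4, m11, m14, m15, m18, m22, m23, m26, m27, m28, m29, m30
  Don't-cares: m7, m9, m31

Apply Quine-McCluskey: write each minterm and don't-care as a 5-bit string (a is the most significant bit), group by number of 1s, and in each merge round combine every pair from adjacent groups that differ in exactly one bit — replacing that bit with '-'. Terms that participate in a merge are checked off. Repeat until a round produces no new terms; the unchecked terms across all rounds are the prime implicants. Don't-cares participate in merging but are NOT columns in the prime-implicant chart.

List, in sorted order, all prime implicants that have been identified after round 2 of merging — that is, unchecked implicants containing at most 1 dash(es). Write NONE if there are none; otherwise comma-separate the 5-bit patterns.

-0010, 0-001, 00100, 010-1

Round 0: 00001✓ 00010✓ 00100 00111✓ 01001✓ 01011✓ 01110✓ 01111✓ 10010✓ 10110✓ 10111✓ 11010✓ 11011✓ 11100✓ 11101✓ 11110✓ 11111✓
Round 1: -0010 -0111✓ -1011✓ -1110✓ -1111✓ 0-001 0-111✓ 01-11✓ 010-1 0111-✓ 1-010✓ 1-110✓ 1-111✓ 10-10✓ 1011-✓ 11-10✓ 11-11✓ 1101-✓ 111-0✓ 111-1✓ 1110-✓ 1111-✓
Round 2: --111 -1-11 -111- 1--10 1-11- 11-1- 111--
PIs = {--111, -0010, -1-11, -111-, 0-001, 00100, 010-1, 1--10, 1-11-, 11-1-, 111--}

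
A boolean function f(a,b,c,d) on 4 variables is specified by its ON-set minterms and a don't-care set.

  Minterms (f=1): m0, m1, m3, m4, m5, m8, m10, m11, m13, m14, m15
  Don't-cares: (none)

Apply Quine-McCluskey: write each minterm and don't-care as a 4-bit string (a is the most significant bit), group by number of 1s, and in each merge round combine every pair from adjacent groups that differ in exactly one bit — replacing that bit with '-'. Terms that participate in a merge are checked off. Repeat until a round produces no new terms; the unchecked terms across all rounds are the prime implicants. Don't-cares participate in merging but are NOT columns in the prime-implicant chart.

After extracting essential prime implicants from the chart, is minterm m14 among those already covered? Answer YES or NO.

YES

size-2^0 implicants → 0000(✓)  0001(✓)  0011(✓)  0100(✓)  0101(✓)  1000(✓)  1010(✓)  1011(✓)  1101(✓)  1110(✓)  1111(✓)
size-2^1 implicants → -000  -011  -101  0-00(✓)  0-01(✓)  00-1  000-(✓)  010-(✓)  1-10(✓)  1-11(✓)  10-0  101-(✓)  11-1  111-(✓)
size-2^2 implicants → 0-0-  1-1-
Unchecked terms (primes): -000, -011, -101, 0-0-, 00-1, 1-1-, 10-0, 11-1
Minterm coverage:
  m0 ⊆ -000,0-0-
  m1 ⊆ 0-0-,00-1
  m3 ⊆ -011,00-1
  m4 ⊆ 0-0- [E]
  m5 ⊆ -101,0-0-
  m8 ⊆ -000,10-0
  m10 ⊆ 1-1-,10-0
  m11 ⊆ -011,1-1-
  m13 ⊆ -101,11-1
  m14 ⊆ 1-1- [E]
  m15 ⊆ 1-1-,11-1
E = {0-0-, 1-1-}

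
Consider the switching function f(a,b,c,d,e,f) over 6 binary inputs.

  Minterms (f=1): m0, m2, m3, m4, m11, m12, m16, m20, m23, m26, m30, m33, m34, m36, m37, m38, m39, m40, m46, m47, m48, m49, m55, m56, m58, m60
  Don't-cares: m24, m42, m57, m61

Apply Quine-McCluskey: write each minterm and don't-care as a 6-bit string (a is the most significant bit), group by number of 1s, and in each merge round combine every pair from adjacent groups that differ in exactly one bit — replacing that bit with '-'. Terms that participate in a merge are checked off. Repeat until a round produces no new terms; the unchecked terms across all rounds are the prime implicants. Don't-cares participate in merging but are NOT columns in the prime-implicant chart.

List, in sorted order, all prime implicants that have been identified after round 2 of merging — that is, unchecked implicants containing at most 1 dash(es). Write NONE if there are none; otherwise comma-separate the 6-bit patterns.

size-2^0 implicants → 000000(✓)  000010(✓)  000011(✓)  000100(✓)  001011(✓)  001100(✓)  010000(✓)  010100(✓)  010111(✓)  011000(✓)  011010(✓)  011110(✓)  100001(✓)  100010(✓)  100100(✓)  100101(✓)  100110(✓)  100111(✓)  101000(✓)  101010(✓)  101110(✓)  101111(✓)  110000(✓)  110001(✓)  110111(✓)  111000(✓)  111001(✓)  111010(✓)  111100(✓)  111101(✓)
size-2^1 implicants → -00010  -00100  -10000(✓)  -10111  -11000(✓)  -11010(✓)  0-0000(✓)  0-0100(✓)  00-011  00-100  000-00(✓)  0000-0  00001-  01-000(✓)  010-00(✓)  011-10  0110-0(✓)  1-0001  1-0111  1-1000(✓)  1-1010(✓)  10-010(✓)  10-110(✓)  10-111(✓)  100-01  100-10(✓)  1001-0(✓)  1001-1(✓)  10010-(✓)  10011-(✓)  101-10(✓)  1010-0(✓)  10111-(✓)  11-000(✓)  11-001(✓)  11000-(✓)  111-00(✓)  111-01(✓)  1110-0(✓)  11100-(✓)  11110-(✓)
size-2^2 implicants → -1-000  -110-0  0-0-00  1-10-0  10--10  10-11-  1001--  11-00-  111-0-
Unchecked terms (primes): -00010, -00100, -1-000, -10111, -110-0, 0-0-00, 00-011, 00-100, 0000-0, 00001-, 011-10, 1-0001, 1-0111, 1-10-0, 10--10, 10-11-, 100-01, 1001--, 11-00-, 111-0-

-00010, -00100, -10111, 00-011, 00-100, 0000-0, 00001-, 011-10, 1-0001, 1-0111, 100-01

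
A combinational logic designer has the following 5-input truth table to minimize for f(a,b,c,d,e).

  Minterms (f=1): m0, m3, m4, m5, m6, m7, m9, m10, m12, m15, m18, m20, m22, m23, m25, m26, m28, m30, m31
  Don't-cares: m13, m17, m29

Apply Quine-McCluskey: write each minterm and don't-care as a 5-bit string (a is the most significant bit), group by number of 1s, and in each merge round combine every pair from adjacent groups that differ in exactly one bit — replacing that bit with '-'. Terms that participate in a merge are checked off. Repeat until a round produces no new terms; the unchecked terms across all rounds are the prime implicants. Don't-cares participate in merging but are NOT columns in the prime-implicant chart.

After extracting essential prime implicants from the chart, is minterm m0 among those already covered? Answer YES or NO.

YES

size-2^0 implicants → 00000(✓)  00011(✓)  00100(✓)  00101(✓)  00110(✓)  00111(✓)  01001(✓)  01010(✓)  01100(✓)  01101(✓)  01111(✓)  10001(✓)  10010(✓)  10100(✓)  10110(✓)  10111(✓)  11001(✓)  11010(✓)  11100(✓)  11101(✓)  11110(✓)  11111(✓)
size-2^1 implicants → -0100(✓)  -0110(✓)  -0111(✓)  -1001(✓)  -1010  -1100(✓)  -1101(✓)  -1111(✓)  0-100(✓)  0-101(✓)  0-111(✓)  00-00  00-11  001-0(✓)  001-1(✓)  0010-(✓)  0011-(✓)  01-01(✓)  011-1(✓)  0110-(✓)  1-001  1-010(✓)  1-100(✓)  1-110(✓)  1-111(✓)  10-10(✓)  101-0(✓)  1011-(✓)  11-01(✓)  11-10(✓)  111-0(✓)  111-1(✓)  1110-(✓)  1111-(✓)
size-2^2 implicants → --100  --111  -01-0  -011-  -1-01  -11-1  -110-  0-1-1  0-10-  001--  1--10  1-1-0  1-11-  111--
Unchecked terms (primes): --100, --111, -01-0, -011-, -1-01, -1010, -11-1, -110-, 0-1-1, 0-10-, 00-00, 00-11, 001--, 1--10, 1-001, 1-1-0, 1-11-, 111--
Minterm coverage:
  m0 ⊆ 00-00 [E]
  m3 ⊆ 00-11 [E]
  m4 ⊆ --100,-01-0,0-10-,00-00,001--
  m5 ⊆ 0-1-1,0-10-,001--
  m6 ⊆ -01-0,-011-,001--
  m7 ⊆ --111,-011-,0-1-1,00-11,001--
  m9 ⊆ -1-01 [E]
  m10 ⊆ -1010 [E]
  m12 ⊆ --100,-110-,0-10-
  m15 ⊆ --111,-11-1,0-1-1
  m18 ⊆ 1--10 [E]
  m20 ⊆ --100,-01-0,1-1-0
  m22 ⊆ -01-0,-011-,1--10,1-1-0,1-11-
  m23 ⊆ --111,-011-,1-11-
  m25 ⊆ -1-01,1-001
  m26 ⊆ -1010,1--10
  m28 ⊆ --100,-110-,1-1-0,111--
  m30 ⊆ 1--10,1-1-0,1-11-,111--
  m31 ⊆ --111,-11-1,1-11-,111--
E = {-1-01, -1010, 00-00, 00-11, 1--10}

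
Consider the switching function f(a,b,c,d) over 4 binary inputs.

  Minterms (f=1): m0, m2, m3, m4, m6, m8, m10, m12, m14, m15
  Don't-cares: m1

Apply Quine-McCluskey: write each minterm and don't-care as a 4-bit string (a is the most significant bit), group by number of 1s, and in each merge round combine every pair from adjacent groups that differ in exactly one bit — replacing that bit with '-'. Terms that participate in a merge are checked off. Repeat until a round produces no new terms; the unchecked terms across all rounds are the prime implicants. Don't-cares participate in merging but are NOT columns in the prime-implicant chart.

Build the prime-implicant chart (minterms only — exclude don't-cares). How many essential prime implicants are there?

size-2^0 implicants → 0000(✓)  0001(✓)  0010(✓)  0011(✓)  0100(✓)  0110(✓)  1000(✓)  1010(✓)  1100(✓)  1110(✓)  1111(✓)
size-2^1 implicants → -000(✓)  -010(✓)  -100(✓)  -110(✓)  0-00(✓)  0-10(✓)  00-0(✓)  00-1(✓)  000-(✓)  001-(✓)  01-0(✓)  1-00(✓)  1-10(✓)  10-0(✓)  11-0(✓)  111-
size-2^2 implicants → --00(✓)  --10(✓)  -0-0(✓)  -1-0(✓)  0--0(✓)  00--  1--0(✓)
size-2^3 implicants → ---0
Unchecked terms (primes): ---0, 00--, 111-
Minterm coverage:
  m0 ⊆ ---0,00--
  m2 ⊆ ---0,00--
  m3 ⊆ 00-- [E]
  m4 ⊆ ---0 [E]
  m6 ⊆ ---0 [E]
  m8 ⊆ ---0 [E]
  m10 ⊆ ---0 [E]
  m12 ⊆ ---0 [E]
  m14 ⊆ ---0,111-
  m15 ⊆ 111- [E]
E = {---0, 00--, 111-}

3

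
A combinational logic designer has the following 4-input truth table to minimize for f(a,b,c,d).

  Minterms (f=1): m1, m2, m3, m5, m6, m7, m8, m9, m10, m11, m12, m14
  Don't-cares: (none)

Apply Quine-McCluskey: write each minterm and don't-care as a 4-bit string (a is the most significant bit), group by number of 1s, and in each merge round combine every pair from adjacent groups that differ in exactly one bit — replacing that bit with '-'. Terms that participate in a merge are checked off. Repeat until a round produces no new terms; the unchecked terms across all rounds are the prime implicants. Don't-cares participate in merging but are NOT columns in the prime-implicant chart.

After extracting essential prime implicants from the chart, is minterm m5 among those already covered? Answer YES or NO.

size-2^0 implicants → 0001(✓)  0010(✓)  0011(✓)  0101(✓)  0110(✓)  0111(✓)  1000(✓)  1001(✓)  1010(✓)  1011(✓)  1100(✓)  1110(✓)
size-2^1 implicants → -001(✓)  -010(✓)  -011(✓)  -110(✓)  0-01(✓)  0-10(✓)  0-11(✓)  00-1(✓)  001-(✓)  01-1(✓)  011-(✓)  1-00(✓)  1-10(✓)  10-0(✓)  10-1(✓)  100-(✓)  101-(✓)  11-0(✓)
size-2^2 implicants → --10  -0-1  -01-  0--1  0-1-  1--0  10--
Unchecked terms (primes): --10, -0-1, -01-, 0--1, 0-1-, 1--0, 10--
Minterm coverage:
  m1 ⊆ -0-1,0--1
  m2 ⊆ --10,-01-,0-1-
  m3 ⊆ -0-1,-01-,0--1,0-1-
  m5 ⊆ 0--1 [E]
  m6 ⊆ --10,0-1-
  m7 ⊆ 0--1,0-1-
  m8 ⊆ 1--0,10--
  m9 ⊆ -0-1,10--
  m10 ⊆ --10,-01-,1--0,10--
  m11 ⊆ -0-1,-01-,10--
  m12 ⊆ 1--0 [E]
  m14 ⊆ --10,1--0
E = {0--1, 1--0}

YES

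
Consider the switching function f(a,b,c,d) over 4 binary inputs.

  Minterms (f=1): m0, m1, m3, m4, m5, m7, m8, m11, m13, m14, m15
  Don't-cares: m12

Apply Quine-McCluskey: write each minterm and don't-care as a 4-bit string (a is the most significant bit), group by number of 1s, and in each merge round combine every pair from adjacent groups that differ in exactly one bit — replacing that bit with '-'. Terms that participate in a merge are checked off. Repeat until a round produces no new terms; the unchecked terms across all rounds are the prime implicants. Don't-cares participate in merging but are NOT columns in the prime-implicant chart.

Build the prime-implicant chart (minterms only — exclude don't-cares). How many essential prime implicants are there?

size-2^0 implicants → 0000(✓)  0001(✓)  0011(✓)  0100(✓)  0101(✓)  0111(✓)  1000(✓)  1011(✓)  1100(✓)  1101(✓)  1110(✓)  1111(✓)
size-2^1 implicants → -000(✓)  -011(✓)  -100(✓)  -101(✓)  -111(✓)  0-00(✓)  0-01(✓)  0-11(✓)  00-1(✓)  000-(✓)  01-1(✓)  010-(✓)  1-00(✓)  1-11(✓)  11-0(✓)  11-1(✓)  110-(✓)  111-(✓)
size-2^2 implicants → --00  --11  -1-1  -10-  0--1  0-0-  11--
Unchecked terms (primes): --00, --11, -1-1, -10-, 0--1, 0-0-, 11--
Minterm coverage:
  m0 ⊆ --00,0-0-
  m1 ⊆ 0--1,0-0-
  m3 ⊆ --11,0--1
  m4 ⊆ --00,-10-,0-0-
  m5 ⊆ -1-1,-10-,0--1,0-0-
  m7 ⊆ --11,-1-1,0--1
  m8 ⊆ --00 [E]
  m11 ⊆ --11 [E]
  m13 ⊆ -1-1,-10-,11--
  m14 ⊆ 11-- [E]
  m15 ⊆ --11,-1-1,11--
E = {--00, --11, 11--}

3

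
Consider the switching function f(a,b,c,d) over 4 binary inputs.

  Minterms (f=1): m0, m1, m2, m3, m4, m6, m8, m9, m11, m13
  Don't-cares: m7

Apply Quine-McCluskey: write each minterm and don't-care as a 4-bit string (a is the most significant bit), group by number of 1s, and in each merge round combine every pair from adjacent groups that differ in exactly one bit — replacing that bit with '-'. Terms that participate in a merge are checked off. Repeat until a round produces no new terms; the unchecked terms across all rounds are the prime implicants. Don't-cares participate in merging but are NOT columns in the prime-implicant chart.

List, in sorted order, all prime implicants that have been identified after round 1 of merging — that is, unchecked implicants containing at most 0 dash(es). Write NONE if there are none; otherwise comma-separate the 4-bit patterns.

NONE

size-2^0 implicants → 0000(✓)  0001(✓)  0010(✓)  0011(✓)  0100(✓)  0110(✓)  0111(✓)  1000(✓)  1001(✓)  1011(✓)  1101(✓)
size-2^1 implicants → -000(✓)  -001(✓)  -011(✓)  0-00(✓)  0-10(✓)  0-11(✓)  00-0(✓)  00-1(✓)  000-(✓)  001-(✓)  01-0(✓)  011-(✓)  1-01  10-1(✓)  100-(✓)
size-2^2 implicants → -0-1  -00-  0--0  0-1-  00--
Unchecked terms (primes): -0-1, -00-, 0--0, 0-1-, 00--, 1-01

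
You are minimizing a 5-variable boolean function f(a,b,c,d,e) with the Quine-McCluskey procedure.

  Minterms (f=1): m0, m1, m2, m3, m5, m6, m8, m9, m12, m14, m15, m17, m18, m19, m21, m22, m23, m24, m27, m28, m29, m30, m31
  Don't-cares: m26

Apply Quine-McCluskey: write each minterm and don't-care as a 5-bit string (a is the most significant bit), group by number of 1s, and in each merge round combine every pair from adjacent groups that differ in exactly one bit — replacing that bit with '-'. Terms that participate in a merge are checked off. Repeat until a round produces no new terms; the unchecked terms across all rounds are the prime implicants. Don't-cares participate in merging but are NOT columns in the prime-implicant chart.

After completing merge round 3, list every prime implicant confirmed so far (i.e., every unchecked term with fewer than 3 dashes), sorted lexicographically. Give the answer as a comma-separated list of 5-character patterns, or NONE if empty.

--110, -0-01, -0-10, -00-1, -001-, -1-00, -11-0, -111-, 0-00-, 000--, 1-1-1, 10--1, 11--0, 111--

Round 0: 00000✓ 00001✓ 00010✓ 00011✓ 00101✓ 00110✓ 01000✓ 01001✓ 01100✓ 01110✓ 01111✓ 10001✓ 10010✓ 10011✓ 10101✓ 10110✓ 10111✓ 11000✓ 11010✓ 11011✓ 11100✓ 11101✓ 11110✓ 11111✓
Round 1: -0001✓ -0010✓ -0011✓ -0101✓ -0110✓ -1000✓ -1100✓ -1110✓ -1111✓ 0-000✓ 0-001✓ 0-110✓ 00-01✓ 00-10✓ 000-0✓ 000-1✓ 0000-✓ 0001-✓ 01-00✓ 0100-✓ 011-0✓ 0111-✓ 1-010✓ 1-011✓ 1-101✓ 1-110✓ 1-111✓ 10-01✓ 10-10✓ 10-11✓ 100-1✓ 1001-✓ 101-1✓ 1011-✓ 11-00✓ 11-10✓ 11-11✓ 110-0✓ 1101-✓ 111-0✓ 111-1✓ 1110-✓ 1111-✓
Round 2: --110 -0-01 -0-10 -00-1 -001- -1-00 -11-0 -111- 0-00- 000-- 1--10✓ 1--11✓ 1-01-✓ 1-1-1 1-11-✓ 10--1 10-1-✓ 11--0 11-1-✓ 111--
Round 3: 1--1-
PIs = {--110, -0-01, -0-10, -00-1, -001-, -1-00, -11-0, -111-, 0-00-, 000--, 1--1-, 1-1-1, 10--1, 11--0, 111--}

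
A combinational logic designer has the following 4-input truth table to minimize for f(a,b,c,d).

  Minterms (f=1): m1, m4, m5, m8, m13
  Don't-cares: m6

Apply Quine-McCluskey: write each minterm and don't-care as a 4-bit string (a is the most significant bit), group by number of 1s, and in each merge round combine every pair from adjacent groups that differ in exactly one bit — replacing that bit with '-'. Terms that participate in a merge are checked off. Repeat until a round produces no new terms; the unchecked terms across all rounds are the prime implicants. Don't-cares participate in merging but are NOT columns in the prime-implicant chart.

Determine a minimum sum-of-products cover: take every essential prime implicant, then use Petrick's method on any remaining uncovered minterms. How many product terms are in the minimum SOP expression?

Round 0: 0001✓ 0100✓ 0101✓ 0110✓ 1000 1101✓
Round 1: -101 0-01 01-0 010-
PIs = {-101, 0-01, 01-0, 010-, 1000}
Coverage chart:
  m1: 0-01 ←essential
  m4: 01-0,010-
  m5: -101,0-01,010-
  m8: 1000 ←essential
  m13: -101 ←essential
Essential: -101, 0-01, 1000
Petrick residual → 01-0
Min cover (4 terms): bc'd + a'c'd + a'bd' + ab'c'd'

4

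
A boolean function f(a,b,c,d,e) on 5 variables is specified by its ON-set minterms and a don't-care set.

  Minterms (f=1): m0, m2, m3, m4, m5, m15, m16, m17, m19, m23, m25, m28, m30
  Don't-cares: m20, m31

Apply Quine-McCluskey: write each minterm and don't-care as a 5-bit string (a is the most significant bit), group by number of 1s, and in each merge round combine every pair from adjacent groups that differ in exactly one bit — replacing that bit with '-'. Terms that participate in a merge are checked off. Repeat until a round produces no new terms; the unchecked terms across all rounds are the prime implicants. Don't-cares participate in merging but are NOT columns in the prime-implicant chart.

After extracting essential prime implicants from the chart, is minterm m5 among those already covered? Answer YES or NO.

YES

size-2^0 implicants → 00000(✓)  00010(✓)  00011(✓)  00100(✓)  00101(✓)  01111(✓)  10000(✓)  10001(✓)  10011(✓)  10100(✓)  10111(✓)  11001(✓)  11100(✓)  11110(✓)  11111(✓)
size-2^1 implicants → -0000(✓)  -0011  -0100(✓)  -1111  00-00(✓)  000-0  0001-  0010-  1-001  1-100  1-111  10-00(✓)  10-11  100-1  1000-  111-0  1111-
size-2^2 implicants → -0-00
Unchecked terms (primes): -0-00, -0011, -1111, 000-0, 0001-, 0010-, 1-001, 1-100, 1-111, 10-11, 100-1, 1000-, 111-0, 1111-
Minterm coverage:
  m0 ⊆ -0-00,000-0
  m2 ⊆ 000-0,0001-
  m3 ⊆ -0011,0001-
  m4 ⊆ -0-00,0010-
  m5 ⊆ 0010- [E]
  m15 ⊆ -1111 [E]
  m16 ⊆ -0-00,1000-
  m17 ⊆ 1-001,100-1,1000-
  m19 ⊆ -0011,10-11,100-1
  m23 ⊆ 1-111,10-11
  m25 ⊆ 1-001 [E]
  m28 ⊆ 1-100,111-0
  m30 ⊆ 111-0,1111-
E = {-1111, 0010-, 1-001}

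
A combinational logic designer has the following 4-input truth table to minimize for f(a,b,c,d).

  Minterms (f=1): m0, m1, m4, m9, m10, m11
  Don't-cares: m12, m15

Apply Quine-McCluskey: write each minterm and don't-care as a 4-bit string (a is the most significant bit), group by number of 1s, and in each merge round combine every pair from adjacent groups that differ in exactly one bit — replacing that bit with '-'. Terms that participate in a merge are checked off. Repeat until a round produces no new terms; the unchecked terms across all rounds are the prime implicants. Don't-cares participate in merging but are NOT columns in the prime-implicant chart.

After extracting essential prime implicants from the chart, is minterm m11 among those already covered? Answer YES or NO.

size-2^0 implicants → 0000(✓)  0001(✓)  0100(✓)  1001(✓)  1010(✓)  1011(✓)  1100(✓)  1111(✓)
size-2^1 implicants → -001  -100  0-00  000-  1-11  10-1  101-
Unchecked terms (primes): -001, -100, 0-00, 000-, 1-11, 10-1, 101-
Minterm coverage:
  m0 ⊆ 0-00,000-
  m1 ⊆ -001,000-
  m4 ⊆ -100,0-00
  m9 ⊆ -001,10-1
  m10 ⊆ 101- [E]
  m11 ⊆ 1-11,10-1,101-
E = {101-}

YES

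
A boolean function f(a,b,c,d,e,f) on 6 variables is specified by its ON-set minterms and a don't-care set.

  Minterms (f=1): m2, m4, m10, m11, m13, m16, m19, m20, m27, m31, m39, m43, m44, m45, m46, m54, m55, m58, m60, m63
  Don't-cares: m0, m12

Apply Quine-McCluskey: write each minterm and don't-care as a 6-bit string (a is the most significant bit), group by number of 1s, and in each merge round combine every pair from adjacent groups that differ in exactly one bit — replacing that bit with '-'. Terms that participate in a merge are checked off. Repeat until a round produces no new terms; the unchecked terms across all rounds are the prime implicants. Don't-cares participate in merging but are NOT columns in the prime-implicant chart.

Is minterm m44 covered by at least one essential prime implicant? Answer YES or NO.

YES

Round 0: 000000✓ 000010✓ 000100✓ 001010✓ 001011✓ 001100✓ 001101✓ 010000✓ 010011✓ 010100✓ 011011✓ 011111✓ 100111✓ 101011✓ 101100✓ 101101✓ 101110✓ 110110✓ 110111✓ 111010 111100✓ 111111✓
Round 1: -01011 -01100✓ -01101✓ -11111 0-0000✓ 0-0100✓ 0-1011 00-010 00-100 000-00✓ 0000-0 00101- 00110-✓ 01-011 010-00✓ 011-11 1-0111 1-1100 1011-0 10110-✓ 11-111 11011-
Round 2: -0110- 0-0-00
PIs = {-01011, -0110-, -11111, 0-0-00, 0-1011, 00-010, 00-100, 0000-0, 00101-, 01-011, 011-11, 1-0111, 1-1100, 1011-0, 11-111, 11011-, 111010}
Coverage chart:
  m2: 00-010,0000-0
  m4: 0-0-00,00-100
  m10: 00-010,00101-
  m11: -01011,0-1011,00101-
  m13: -0110- ←essential
  m16: 0-0-00 ←essential
  m19: 01-011 ←essential
  m20: 0-0-00 ←essential
  m27: 0-1011,01-011,011-11
  m31: -11111,011-11
  m39: 1-0111 ←essential
  m43: -01011 ←essential
  m44: -0110-,1-1100,1011-0
  m45: -0110- ←essential
  m46: 1011-0 ←essential
  m54: 11011- ←essential
  m55: 1-0111,11-111,11011-
  m58: 111010 ←essential
  m60: 1-1100 ←essential
  m63: -11111,11-111
Essential: -01011, -0110-, 0-0-00, 01-011, 1-0111, 1-1100, 1011-0, 11011-, 111010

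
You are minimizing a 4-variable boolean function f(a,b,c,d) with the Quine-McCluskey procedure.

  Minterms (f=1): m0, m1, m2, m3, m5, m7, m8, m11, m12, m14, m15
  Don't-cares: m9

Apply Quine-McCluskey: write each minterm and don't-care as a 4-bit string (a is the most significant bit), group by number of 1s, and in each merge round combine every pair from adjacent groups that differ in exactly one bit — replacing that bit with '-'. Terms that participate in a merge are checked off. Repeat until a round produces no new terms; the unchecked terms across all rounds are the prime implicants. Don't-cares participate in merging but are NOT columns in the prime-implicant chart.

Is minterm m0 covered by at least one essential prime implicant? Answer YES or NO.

[col 0] 0000*, 0001*, 0010*, 0011*, 0101*, 0111*, 1000*, 1001*, 1011*, 1100*, 1110*, 1111*
[col 1] -000*, -001*, -011*, -111*, 0-01*, 0-11*, 00-0*, 00-1*, 000-*, 001-*, 01-1*, 1-00, 1-11*, 10-1*, 100-*, 11-0, 111-
[col 2] --11, -0-1, -00-, 0--1, 00--
Prime implicants: --11, -0-1, -00-, 0--1, 00--, 1-00, 11-0, 111-
PI chart (minterm → PIs covering it):
  0 | -00-,00--
  1 | -0-1,-00-,0--1,00--
  2 | 00--  (sole → essential)
  3 | --11,-0-1,0--1,00--
  5 | 0--1  (sole → essential)
  7 | --11,0--1
  8 | -00-,1-00
  11 | --11,-0-1
  12 | 1-00,11-0
  14 | 11-0,111-
  15 | --11,111-
Essential prime implicants: 0--1, 00--

YES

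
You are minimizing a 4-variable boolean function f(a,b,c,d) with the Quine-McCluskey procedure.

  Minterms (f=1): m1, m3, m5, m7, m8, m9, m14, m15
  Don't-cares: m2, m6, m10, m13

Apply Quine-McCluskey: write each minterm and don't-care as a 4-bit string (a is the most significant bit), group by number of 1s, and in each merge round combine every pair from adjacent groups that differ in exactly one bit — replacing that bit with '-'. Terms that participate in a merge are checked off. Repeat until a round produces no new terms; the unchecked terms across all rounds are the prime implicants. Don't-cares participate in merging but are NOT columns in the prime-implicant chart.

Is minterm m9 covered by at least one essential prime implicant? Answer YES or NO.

[col 0] 0001*, 0010*, 0011*, 0101*, 0110*, 0111*, 1000*, 1001*, 1010*, 1101*, 1110*, 1111*
[col 1] -001*, -010*, -101*, -110*, -111*, 0-01*, 0-10*, 0-11*, 00-1*, 001-*, 01-1*, 011-*, 1-01*, 1-10*, 10-0, 100-, 11-1*, 111-*
[col 2] --01, --10, -1-1, -11-, 0--1, 0-1-
Prime implicants: --01, --10, -1-1, -11-, 0--1, 0-1-, 10-0, 100-
PI chart (minterm → PIs covering it):
  1 | --01,0--1
  3 | 0--1,0-1-
  5 | --01,-1-1,0--1
  7 | -1-1,-11-,0--1,0-1-
  8 | 10-0,100-
  9 | --01,100-
  14 | --10,-11-
  15 | -1-1,-11-
(no essential prime implicants)

NO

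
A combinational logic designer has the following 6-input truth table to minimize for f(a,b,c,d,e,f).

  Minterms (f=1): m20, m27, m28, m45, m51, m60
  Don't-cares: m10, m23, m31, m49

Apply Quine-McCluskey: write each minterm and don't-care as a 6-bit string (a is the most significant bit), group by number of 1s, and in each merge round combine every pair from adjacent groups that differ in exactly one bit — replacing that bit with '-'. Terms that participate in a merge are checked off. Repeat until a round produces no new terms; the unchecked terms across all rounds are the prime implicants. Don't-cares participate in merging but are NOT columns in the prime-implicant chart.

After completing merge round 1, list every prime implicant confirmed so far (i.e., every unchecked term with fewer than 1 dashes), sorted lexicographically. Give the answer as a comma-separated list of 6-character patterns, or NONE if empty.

[col 0] 001010, 010100*, 010111*, 011011*, 011100*, 011111*, 101101, 110001*, 110011*, 111100*
[col 1] -11100, 01-100, 01-111, 011-11, 1100-1
Prime implicants: -11100, 001010, 01-100, 01-111, 011-11, 101101, 1100-1

001010, 101101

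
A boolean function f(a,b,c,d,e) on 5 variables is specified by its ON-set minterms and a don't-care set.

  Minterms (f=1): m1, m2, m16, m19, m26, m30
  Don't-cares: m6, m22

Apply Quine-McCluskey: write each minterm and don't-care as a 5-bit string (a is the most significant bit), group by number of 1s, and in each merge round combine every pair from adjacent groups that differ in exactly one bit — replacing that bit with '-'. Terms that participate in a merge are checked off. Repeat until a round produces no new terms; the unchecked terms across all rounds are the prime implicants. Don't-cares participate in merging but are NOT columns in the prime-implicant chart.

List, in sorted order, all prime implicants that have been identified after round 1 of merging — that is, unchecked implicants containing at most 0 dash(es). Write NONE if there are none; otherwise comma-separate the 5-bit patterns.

Round 0: 00001 00010✓ 00110✓ 10000 10011 10110✓ 11010✓ 11110✓
Round 1: -0110 00-10 1-110 11-10
PIs = {-0110, 00-10, 00001, 1-110, 10000, 10011, 11-10}

00001, 10000, 10011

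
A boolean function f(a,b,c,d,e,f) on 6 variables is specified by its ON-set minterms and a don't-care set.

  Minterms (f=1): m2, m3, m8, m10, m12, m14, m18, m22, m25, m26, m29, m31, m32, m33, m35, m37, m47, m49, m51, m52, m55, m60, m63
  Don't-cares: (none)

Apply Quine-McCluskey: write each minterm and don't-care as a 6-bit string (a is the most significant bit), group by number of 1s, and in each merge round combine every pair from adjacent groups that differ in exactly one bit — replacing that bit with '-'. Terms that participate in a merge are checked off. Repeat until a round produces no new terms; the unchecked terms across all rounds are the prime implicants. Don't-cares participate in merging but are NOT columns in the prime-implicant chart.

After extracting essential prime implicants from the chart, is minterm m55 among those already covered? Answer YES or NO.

size-2^0 implicants → 000010(✓)  000011(✓)  001000(✓)  001010(✓)  001100(✓)  001110(✓)  010010(✓)  010110(✓)  011001(✓)  011010(✓)  011101(✓)  011111(✓)  100000(✓)  100001(✓)  100011(✓)  100101(✓)  101111(✓)  110001(✓)  110011(✓)  110100(✓)  110111(✓)  111100(✓)  111111(✓)
size-2^1 implicants → -00011  -11111  0-0010(✓)  0-1010(✓)  00-010(✓)  00001-  001-00(✓)  001-10(✓)  0010-0(✓)  0011-0(✓)  01-010(✓)  010-10  011-01  0111-1  1-0001(✓)  1-0011(✓)  1-1111  100-01  1000-1(✓)  10000-  11-100  11-111  110-11  1100-1(✓)
size-2^2 implicants → 0--010  001--0  1-00-1
Unchecked terms (primes): -00011, -11111, 0--010, 00001-, 001--0, 010-10, 011-01, 0111-1, 1-00-1, 1-1111, 100-01, 10000-, 11-100, 11-111, 110-11
Minterm coverage:
  m2 ⊆ 0--010,00001-
  m3 ⊆ -00011,00001-
  m8 ⊆ 001--0 [E]
  m10 ⊆ 0--010,001--0
  m12 ⊆ 001--0 [E]
  m14 ⊆ 001--0 [E]
  m18 ⊆ 0--010,010-10
  m22 ⊆ 010-10 [E]
  m25 ⊆ 011-01 [E]
  m26 ⊆ 0--010 [E]
  m29 ⊆ 011-01,0111-1
  m31 ⊆ -11111,0111-1
  m32 ⊆ 10000- [E]
  m33 ⊆ 1-00-1,100-01,10000-
  m35 ⊆ -00011,1-00-1
  m37 ⊆ 100-01 [E]
  m47 ⊆ 1-1111 [E]
  m49 ⊆ 1-00-1 [E]
  m51 ⊆ 1-00-1,110-11
  m52 ⊆ 11-100 [E]
  m55 ⊆ 11-111,110-11
  m60 ⊆ 11-100 [E]
  m63 ⊆ -11111,1-1111,11-111
E = {0--010, 001--0, 010-10, 011-01, 1-00-1, 1-1111, 100-01, 10000-, 11-100}

NO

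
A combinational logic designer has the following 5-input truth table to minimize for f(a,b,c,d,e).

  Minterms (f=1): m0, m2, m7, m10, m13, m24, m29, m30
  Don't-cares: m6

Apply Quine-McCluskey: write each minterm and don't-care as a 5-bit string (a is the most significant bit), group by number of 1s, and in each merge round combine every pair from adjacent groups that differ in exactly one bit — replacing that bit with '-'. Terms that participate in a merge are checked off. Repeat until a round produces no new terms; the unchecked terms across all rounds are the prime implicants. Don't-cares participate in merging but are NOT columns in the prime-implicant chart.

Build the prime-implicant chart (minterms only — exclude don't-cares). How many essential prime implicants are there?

Round 0: 00000✓ 00010✓ 00110✓ 00111✓ 01010✓ 01101✓ 11000 11101✓ 11110
Round 1: -1101 0-010 00-10 000-0 0011-
PIs = {-1101, 0-010, 00-10, 000-0, 0011-, 11000, 11110}
Coverage chart:
  m0: 000-0 ←essential
  m2: 0-010,00-10,000-0
  m7: 0011- ←essential
  m10: 0-010 ←essential
  m13: -1101 ←essential
  m24: 11000 ←essential
  m29: -1101 ←essential
  m30: 11110 ←essential
Essential: -1101, 0-010, 000-0, 0011-, 11000, 11110

6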